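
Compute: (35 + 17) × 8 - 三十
Convert 三十 (Chinese numeral) → 3×10 = 30 (decimal)
Expression in decimal: (35 + 17) × 8 - 30
Parentheses first: 35 + 17 = 52
Multiply: 52 × 8 = 416
Subtract: 416 - 30 = 386
386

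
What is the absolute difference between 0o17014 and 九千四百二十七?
Convert 0o17014 (octal) → 1×4096 + 7×512 + 1×8 + 4 = 7692 (decimal)
Convert 九千四百二十七 (Chinese numeral) → 9×1000 + 4×100 + 2×10 + 7 = 9427 (decimal)
Compute |7692 - 9427| = 1735
1735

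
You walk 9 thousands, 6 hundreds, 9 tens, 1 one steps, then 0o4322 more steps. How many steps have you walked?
Convert 9 thousands, 6 hundreds, 9 tens, 1 one (place-value notation) → 9×1000 + 6×100 + 9×10 + 1 = 9691 (decimal)
Convert 0o4322 (octal) → 4×512 + 3×64 + 2×8 + 2 = 2258 (decimal)
Compute 9691 + 2258 = 11949
11949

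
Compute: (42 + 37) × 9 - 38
Parentheses first: 42 + 37 = 79
Multiply: 79 × 9 = 711
Subtract: 711 - 38 = 673
673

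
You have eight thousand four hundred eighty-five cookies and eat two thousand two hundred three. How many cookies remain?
Convert eight thousand four hundred eighty-five (English words) → 8×1000 + 4×100 + 85 = 8485 (decimal)
Convert two thousand two hundred three (English words) → 2×1000 + 2×100 + 3 = 2203 (decimal)
Compute 8485 - 2203 = 6282
6282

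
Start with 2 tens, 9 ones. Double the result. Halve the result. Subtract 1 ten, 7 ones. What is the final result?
Convert 2 tens, 9 ones (place-value notation) → 2×10 + 9 = 29 (decimal)
Start: 29
29 × 2 = 58
58 ÷ 2 = 29
Convert 1 ten, 7 ones (place-value notation) → 1×10 + 7 = 17 (decimal)
29 - 17 = 12
12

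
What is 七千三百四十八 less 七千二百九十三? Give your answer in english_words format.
Convert 七千三百四十八 (Chinese numeral) → 7×1000 + 3×100 + 4×10 + 8 = 7348 (decimal)
Convert 七千二百九十三 (Chinese numeral) → 7×1000 + 2×100 + 9×10 + 3 = 7293 (decimal)
Compute 7348 - 7293 = 55
Convert 55 (decimal) → fifty-five (English words)
fifty-five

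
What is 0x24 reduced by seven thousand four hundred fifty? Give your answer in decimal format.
Convert 0x24 (hexadecimal) → 2×16 + 4 = 36 (decimal)
Convert seven thousand four hundred fifty (English words) → 7×1000 + 4×100 + 50 = 7450 (decimal)
Compute 36 - 7450 = -7414
-7414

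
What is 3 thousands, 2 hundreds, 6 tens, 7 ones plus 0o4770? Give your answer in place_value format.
Convert 3 thousands, 2 hundreds, 6 tens, 7 ones (place-value notation) → 3×1000 + 2×100 + 6×10 + 7 = 3267 (decimal)
Convert 0o4770 (octal) → 4×512 + 7×64 + 7×8 = 2552 (decimal)
Compute 3267 + 2552 = 5819
Convert 5819 (decimal) → 5819 = 5×1000 + 8×100 + 1×10 + 9 → 5 thousands, 8 hundreds, 1 ten, 9 ones (place-value notation)
5 thousands, 8 hundreds, 1 ten, 9 ones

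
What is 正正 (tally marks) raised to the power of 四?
Convert 正正 (tally marks) → 5 + 5 = 10 (decimal)
Convert 四 (Chinese numeral) → 4 (decimal)
Compute 10 ^ 4 = 10000
10000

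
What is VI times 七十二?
Convert VI (Roman numeral) → 5 + 1 = 6 (decimal)
Convert 七十二 (Chinese numeral) → 7×10 + 2 = 72 (decimal)
Compute 6 × 72 = 432
432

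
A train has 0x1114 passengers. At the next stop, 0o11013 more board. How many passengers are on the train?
Convert 0x1114 (hexadecimal) → 1×4096 + 1×256 + 1×16 + 4 = 4372 (decimal)
Convert 0o11013 (octal) → 1×4096 + 1×512 + 1×8 + 3 = 4619 (decimal)
Compute 4372 + 4619 = 8991
8991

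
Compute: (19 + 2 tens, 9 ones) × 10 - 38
Convert 2 tens, 9 ones (place-value notation) → 2×10 + 9 = 29 (decimal)
Expression in decimal: (19 + 29) × 10 - 38
Parentheses first: 19 + 29 = 48
Multiply: 48 × 10 = 480
Subtract: 480 - 38 = 442
442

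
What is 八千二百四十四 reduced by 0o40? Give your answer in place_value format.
Convert 八千二百四十四 (Chinese numeral) → 8×1000 + 2×100 + 4×10 + 4 = 8244 (decimal)
Convert 0o40 (octal) → 4×8 = 32 (decimal)
Compute 8244 - 32 = 8212
Convert 8212 (decimal) → 8212 = 8×1000 + 2×100 + 1×10 + 2 → 8 thousands, 2 hundreds, 1 ten, 2 ones (place-value notation)
8 thousands, 2 hundreds, 1 ten, 2 ones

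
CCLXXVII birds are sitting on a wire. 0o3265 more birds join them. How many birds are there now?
Convert CCLXXVII (Roman numeral) → 100 + 100 + 50 + 10 + 10 + 5 + 1 + 1 = 277 (decimal)
Convert 0o3265 (octal) → 3×512 + 2×64 + 6×8 + 5 = 1717 (decimal)
Compute 277 + 1717 = 1994
1994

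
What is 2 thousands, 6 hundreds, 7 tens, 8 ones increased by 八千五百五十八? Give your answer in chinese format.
Convert 2 thousands, 6 hundreds, 7 tens, 8 ones (place-value notation) → 2×1000 + 6×100 + 7×10 + 8 = 2678 (decimal)
Convert 八千五百五十八 (Chinese numeral) → 8×1000 + 5×100 + 5×10 + 8 = 8558 (decimal)
Compute 2678 + 8558 = 11236
Convert 11236 (decimal) → 11236 = 1×10000 + 1×1000 + 2×100 + 3×10 + 6 → 一万一千二百三十六 (Chinese numeral)
一万一千二百三十六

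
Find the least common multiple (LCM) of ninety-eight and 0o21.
Convert ninety-eight (English words) → 98 (decimal)
Convert 0o21 (octal) → 2×8 + 1 = 17 (decimal)
Compute lcm(98, 17) = 1666
1666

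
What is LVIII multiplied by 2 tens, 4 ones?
Convert LVIII (Roman numeral) → 50 + 5 + 1 + 1 + 1 = 58 (decimal)
Convert 2 tens, 4 ones (place-value notation) → 2×10 + 4 = 24 (decimal)
Compute 58 × 24 = 1392
1392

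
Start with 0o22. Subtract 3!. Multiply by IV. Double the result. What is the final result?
Convert 0o22 (octal) → 2×8 + 2 = 18 (decimal)
Start: 18
Convert 3! (factorial) → 6 (decimal)
18 - 6 = 12
Convert IV (Roman numeral) → 4 (decimal)
12 × 4 = 48
48 × 2 = 96
96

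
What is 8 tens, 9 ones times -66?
Convert 8 tens, 9 ones (place-value notation) → 8×10 + 9 = 89 (decimal)
Compute 89 × -66 = -5874
-5874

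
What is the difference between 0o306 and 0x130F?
Convert 0o306 (octal) → 3×64 + 6 = 198 (decimal)
Convert 0x130F (hexadecimal) → 1×4096 + 3×256 + 15 = 4879 (decimal)
Difference: |198 - 4879| = 4681
4681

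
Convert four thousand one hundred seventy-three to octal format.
Convert four thousand one hundred seventy-three (English words) → 4×1000 + 1×100 + 73 = 4173 (decimal)
Convert 4173 (decimal) → 4173 = 1×4096 + 1×64 + 1×8 + 5 → 0o10115 (octal)
0o10115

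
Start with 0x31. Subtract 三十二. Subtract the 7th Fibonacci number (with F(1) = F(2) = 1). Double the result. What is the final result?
Convert 0x31 (hexadecimal) → 3×16 + 1 = 49 (decimal)
Start: 49
Convert 三十二 (Chinese numeral) → 3×10 + 2 = 32 (decimal)
49 - 32 = 17
Convert the 7th Fibonacci number (with F(1) = F(2) = 1) (Fibonacci index) → 1, 1, 2, 3, 5, 8, 13 → 13 (decimal)
17 - 13 = 4
4 × 2 = 8
8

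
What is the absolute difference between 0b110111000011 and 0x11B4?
Convert 0b110111000011 (binary) → 2048 + 1024 + 256 + 128 + 64 + 2 + 1 = 3523 (decimal)
Convert 0x11B4 (hexadecimal) → 1×4096 + 1×256 + 11×16 + 4 = 4532 (decimal)
Compute |3523 - 4532| = 1009
1009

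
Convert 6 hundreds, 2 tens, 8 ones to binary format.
Convert 6 hundreds, 2 tens, 8 ones (place-value notation) → 6×100 + 2×10 + 8 = 628 (decimal)
Convert 628 (decimal) → 628 = 512 + 64 + 32 + 16 + 4 → 0b1001110100 (binary)
0b1001110100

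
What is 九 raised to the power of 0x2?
Convert 九 (Chinese numeral) → 9 (decimal)
Convert 0x2 (hexadecimal) → 2 (decimal)
Compute 9 ^ 2 = 81
81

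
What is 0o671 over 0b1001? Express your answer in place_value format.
Convert 0o671 (octal) → 6×64 + 7×8 + 1 = 441 (decimal)
Convert 0b1001 (binary) → 8 + 1 = 9 (decimal)
Compute 441 ÷ 9 = 49
Convert 49 (decimal) → 49 = 4×10 + 9 → 4 tens, 9 ones (place-value notation)
4 tens, 9 ones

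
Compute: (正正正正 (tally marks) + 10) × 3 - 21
Convert 正正正正 (tally marks) → 5 + 5 + 5 + 5 = 20 (decimal)
Expression in decimal: (20 + 10) × 3 - 21
Parentheses first: 20 + 10 = 30
Multiply: 30 × 3 = 90
Subtract: 90 - 21 = 69
69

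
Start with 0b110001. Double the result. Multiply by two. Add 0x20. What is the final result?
Convert 0b110001 (binary) → 32 + 16 + 1 = 49 (decimal)
Start: 49
49 × 2 = 98
Convert two (English words) → 2 (decimal)
98 × 2 = 196
Convert 0x20 (hexadecimal) → 2×16 = 32 (decimal)
196 + 32 = 228
228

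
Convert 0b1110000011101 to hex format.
Convert 0b1110000011101 (binary) → 4096 + 2048 + 1024 + 16 + 8 + 4 + 1 = 7197 (decimal)
Convert 7197 (decimal) → 7197 = 1×4096 + 12×256 + 1×16 + 13 → 0x1C1D (hexadecimal)
0x1C1D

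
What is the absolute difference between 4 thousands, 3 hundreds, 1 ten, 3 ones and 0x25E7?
Convert 4 thousands, 3 hundreds, 1 ten, 3 ones (place-value notation) → 4×1000 + 3×100 + 1×10 + 3 = 4313 (decimal)
Convert 0x25E7 (hexadecimal) → 2×4096 + 5×256 + 14×16 + 7 = 9703 (decimal)
Compute |4313 - 9703| = 5390
5390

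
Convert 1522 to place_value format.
Convert 1522 (decimal) → 1522 = 1×1000 + 5×100 + 2×10 + 2 → 1 thousand, 5 hundreds, 2 tens, 2 ones (place-value notation)
1 thousand, 5 hundreds, 2 tens, 2 ones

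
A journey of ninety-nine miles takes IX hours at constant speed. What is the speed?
Convert ninety-nine (English words) → 99 (decimal)
Convert IX (Roman numeral) → 9 (decimal)
Compute 99 ÷ 9 = 11
11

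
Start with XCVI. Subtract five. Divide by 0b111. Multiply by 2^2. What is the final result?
Convert XCVI (Roman numeral) → 90 + 5 + 1 = 96 (decimal)
Start: 96
Convert five (English words) → 5 (decimal)
96 - 5 = 91
Convert 0b111 (binary) → 4 + 2 + 1 = 7 (decimal)
91 ÷ 7 = 13
Convert 2^2 (power) → 4 (decimal)
13 × 4 = 52
52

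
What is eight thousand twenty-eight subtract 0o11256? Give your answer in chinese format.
Convert eight thousand twenty-eight (English words) → 8×1000 + 28 = 8028 (decimal)
Convert 0o11256 (octal) → 1×4096 + 1×512 + 2×64 + 5×8 + 6 = 4782 (decimal)
Compute 8028 - 4782 = 3246
Convert 3246 (decimal) → 3246 = 3×1000 + 2×100 + 4×10 + 6 → 三千二百四十六 (Chinese numeral)
三千二百四十六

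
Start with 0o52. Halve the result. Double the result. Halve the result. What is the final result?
Convert 0o52 (octal) → 5×8 + 2 = 42 (decimal)
Start: 42
42 ÷ 2 = 21
21 × 2 = 42
42 ÷ 2 = 21
21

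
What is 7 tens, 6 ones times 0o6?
Convert 7 tens, 6 ones (place-value notation) → 7×10 + 6 = 76 (decimal)
Convert 0o6 (octal) → 6 (decimal)
Compute 76 × 6 = 456
456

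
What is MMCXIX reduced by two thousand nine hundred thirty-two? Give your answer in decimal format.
Convert MMCXIX (Roman numeral) → 1000 + 1000 + 100 + 10 + 9 = 2119 (decimal)
Convert two thousand nine hundred thirty-two (English words) → 2×1000 + 9×100 + 32 = 2932 (decimal)
Compute 2119 - 2932 = -813
-813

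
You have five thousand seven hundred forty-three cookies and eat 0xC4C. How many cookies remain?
Convert five thousand seven hundred forty-three (English words) → 5×1000 + 7×100 + 43 = 5743 (decimal)
Convert 0xC4C (hexadecimal) → 12×256 + 4×16 + 12 = 3148 (decimal)
Compute 5743 - 3148 = 2595
2595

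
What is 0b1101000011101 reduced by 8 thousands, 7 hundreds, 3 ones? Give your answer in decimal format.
Convert 0b1101000011101 (binary) → 4096 + 2048 + 512 + 16 + 8 + 4 + 1 = 6685 (decimal)
Convert 8 thousands, 7 hundreds, 3 ones (place-value notation) → 8×1000 + 7×100 + 3 = 8703 (decimal)
Compute 6685 - 8703 = -2018
-2018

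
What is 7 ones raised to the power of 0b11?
Convert 7 ones (place-value notation) → 7 (decimal)
Convert 0b11 (binary) → 2 + 1 = 3 (decimal)
Compute 7 ^ 3 = 343
343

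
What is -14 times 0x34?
Convert 0x34 (hexadecimal) → 3×16 + 4 = 52 (decimal)
Compute -14 × 52 = -728
-728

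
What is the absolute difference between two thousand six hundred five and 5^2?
Convert two thousand six hundred five (English words) → 2×1000 + 6×100 + 5 = 2605 (decimal)
Convert 5^2 (power) → 25 (decimal)
Compute |2605 - 25| = 2580
2580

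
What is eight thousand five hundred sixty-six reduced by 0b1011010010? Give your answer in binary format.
Convert eight thousand five hundred sixty-six (English words) → 8×1000 + 5×100 + 66 = 8566 (decimal)
Convert 0b1011010010 (binary) → 512 + 128 + 64 + 16 + 2 = 722 (decimal)
Compute 8566 - 722 = 7844
Convert 7844 (decimal) → 7844 = 4096 + 2048 + 1024 + 512 + 128 + 32 + 4 → 0b1111010100100 (binary)
0b1111010100100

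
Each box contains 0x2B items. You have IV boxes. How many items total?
Convert 0x2B (hexadecimal) → 2×16 + 11 = 43 (decimal)
Convert IV (Roman numeral) → 4 (decimal)
Compute 43 × 4 = 172
172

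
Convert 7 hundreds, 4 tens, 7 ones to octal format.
Convert 7 hundreds, 4 tens, 7 ones (place-value notation) → 7×100 + 4×10 + 7 = 747 (decimal)
Convert 747 (decimal) → 747 = 1×512 + 3×64 + 5×8 + 3 → 0o1353 (octal)
0o1353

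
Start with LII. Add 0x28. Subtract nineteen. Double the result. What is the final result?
Convert LII (Roman numeral) → 50 + 1 + 1 = 52 (decimal)
Start: 52
Convert 0x28 (hexadecimal) → 2×16 + 8 = 40 (decimal)
52 + 40 = 92
Convert nineteen (English words) → 19 (decimal)
92 - 19 = 73
73 × 2 = 146
146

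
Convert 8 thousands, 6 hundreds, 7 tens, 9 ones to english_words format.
Convert 8 thousands, 6 hundreds, 7 tens, 9 ones (place-value notation) → 8×1000 + 6×100 + 7×10 + 9 = 8679 (decimal)
Convert 8679 (decimal) → 8679 = 8×1000 + 6×100 + 79 → eight thousand six hundred seventy-nine (English words)
eight thousand six hundred seventy-nine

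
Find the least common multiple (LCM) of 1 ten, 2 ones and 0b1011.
Convert 1 ten, 2 ones (place-value notation) → 1×10 + 2 = 12 (decimal)
Convert 0b1011 (binary) → 8 + 2 + 1 = 11 (decimal)
Compute lcm(12, 11) = 132
132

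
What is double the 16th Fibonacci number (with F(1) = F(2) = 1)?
The 16th Fibonacci number (with F(1) = F(2) = 1) = 987
Compute 987 × 2 = 1974
1974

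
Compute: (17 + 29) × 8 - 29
Parentheses first: 17 + 29 = 46
Multiply: 46 × 8 = 368
Subtract: 368 - 29 = 339
339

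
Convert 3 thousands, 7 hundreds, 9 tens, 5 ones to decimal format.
Convert 3 thousands, 7 hundreds, 9 tens, 5 ones (place-value notation) → 3×1000 + 7×100 + 9×10 + 5 = 3795 (decimal)
3795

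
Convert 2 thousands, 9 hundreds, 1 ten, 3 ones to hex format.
Convert 2 thousands, 9 hundreds, 1 ten, 3 ones (place-value notation) → 2×1000 + 9×100 + 1×10 + 3 = 2913 (decimal)
Convert 2913 (decimal) → 2913 = 11×256 + 6×16 + 1 → 0xB61 (hexadecimal)
0xB61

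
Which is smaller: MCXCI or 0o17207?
Convert MCXCI (Roman numeral) → 1000 + 100 + 90 + 1 = 1191 (decimal)
Convert 0o17207 (octal) → 1×4096 + 7×512 + 2×64 + 7 = 7815 (decimal)
Compare 1191 vs 7815: smaller = 1191
1191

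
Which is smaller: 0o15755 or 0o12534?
Convert 0o15755 (octal) → 1×4096 + 5×512 + 7×64 + 5×8 + 5 = 7149 (decimal)
Convert 0o12534 (octal) → 1×4096 + 2×512 + 5×64 + 3×8 + 4 = 5468 (decimal)
Compare 7149 vs 5468: smaller = 5468
5468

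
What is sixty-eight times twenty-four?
Convert sixty-eight (English words) → 68 (decimal)
Convert twenty-four (English words) → 24 (decimal)
Compute 68 × 24 = 1632
1632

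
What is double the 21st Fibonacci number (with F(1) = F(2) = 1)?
The 21st Fibonacci number (with F(1) = F(2) = 1) = 10946
Compute 10946 × 2 = 21892
21892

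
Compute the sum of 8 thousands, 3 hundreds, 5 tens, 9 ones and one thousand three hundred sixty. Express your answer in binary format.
Convert 8 thousands, 3 hundreds, 5 tens, 9 ones (place-value notation) → 8×1000 + 3×100 + 5×10 + 9 = 8359 (decimal)
Convert one thousand three hundred sixty (English words) → 1×1000 + 3×100 + 60 = 1360 (decimal)
Compute 8359 + 1360 = 9719
Convert 9719 (decimal) → 9719 = 8192 + 1024 + 256 + 128 + 64 + 32 + 16 + 4 + 2 + 1 → 0b10010111110111 (binary)
0b10010111110111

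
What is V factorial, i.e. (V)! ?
Convert V (Roman numeral) → 5 (decimal)
Compute 5! = 120
120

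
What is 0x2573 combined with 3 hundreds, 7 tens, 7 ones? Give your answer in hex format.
Convert 0x2573 (hexadecimal) → 2×4096 + 5×256 + 7×16 + 3 = 9587 (decimal)
Convert 3 hundreds, 7 tens, 7 ones (place-value notation) → 3×100 + 7×10 + 7 = 377 (decimal)
Compute 9587 + 377 = 9964
Convert 9964 (decimal) → 9964 = 2×4096 + 6×256 + 14×16 + 12 → 0x26EC (hexadecimal)
0x26EC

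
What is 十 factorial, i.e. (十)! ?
Convert 十 (Chinese numeral) → 1×10 = 10 (decimal)
Compute 10! = 3628800
3628800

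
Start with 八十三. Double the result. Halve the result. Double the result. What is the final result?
Convert 八十三 (Chinese numeral) → 8×10 + 3 = 83 (decimal)
Start: 83
83 × 2 = 166
166 ÷ 2 = 83
83 × 2 = 166
166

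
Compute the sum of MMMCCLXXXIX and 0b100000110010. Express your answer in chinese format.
Convert MMMCCLXXXIX (Roman numeral) → 1000 + 1000 + 1000 + 100 + 100 + 50 + 10 + 10 + 10 + 9 = 3289 (decimal)
Convert 0b100000110010 (binary) → 2048 + 32 + 16 + 2 = 2098 (decimal)
Compute 3289 + 2098 = 5387
Convert 5387 (decimal) → 5387 = 5×1000 + 3×100 + 8×10 + 7 → 五千三百八十七 (Chinese numeral)
五千三百八十七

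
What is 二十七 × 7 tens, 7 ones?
Convert 二十七 (Chinese numeral) → 2×10 + 7 = 27 (decimal)
Convert 7 tens, 7 ones (place-value notation) → 7×10 + 7 = 77 (decimal)
Compute 27 × 77 = 2079
2079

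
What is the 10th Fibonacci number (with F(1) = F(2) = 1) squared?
The 10th Fibonacci number (with F(1) = F(2) = 1): 1, 1, 2, 3, 5, 8, 13, 21, 34, 55 → 55
Compute 55² = 55 × 55 = 3025
3025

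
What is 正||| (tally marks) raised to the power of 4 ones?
Convert 正||| (tally marks) → 5 + 3 = 8 (decimal)
Convert 4 ones (place-value notation) → 4 (decimal)
Compute 8 ^ 4 = 4096
4096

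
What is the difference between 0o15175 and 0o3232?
Convert 0o15175 (octal) → 1×4096 + 5×512 + 1×64 + 7×8 + 5 = 6781 (decimal)
Convert 0o3232 (octal) → 3×512 + 2×64 + 3×8 + 2 = 1690 (decimal)
Difference: |6781 - 1690| = 5091
5091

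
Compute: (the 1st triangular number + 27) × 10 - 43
Convert the 1st triangular number (triangular index) → 1×2/2 = 1 (decimal)
Expression in decimal: (1 + 27) × 10 - 43
Parentheses first: 1 + 27 = 28
Multiply: 28 × 10 = 280
Subtract: 280 - 43 = 237
237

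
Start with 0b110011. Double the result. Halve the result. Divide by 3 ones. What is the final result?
Convert 0b110011 (binary) → 32 + 16 + 2 + 1 = 51 (decimal)
Start: 51
51 × 2 = 102
102 ÷ 2 = 51
Convert 3 ones (place-value notation) → 3 (decimal)
51 ÷ 3 = 17
17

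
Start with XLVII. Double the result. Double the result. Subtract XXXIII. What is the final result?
Convert XLVII (Roman numeral) → 40 + 5 + 1 + 1 = 47 (decimal)
Start: 47
47 × 2 = 94
94 × 2 = 188
Convert XXXIII (Roman numeral) → 10 + 10 + 10 + 1 + 1 + 1 = 33 (decimal)
188 - 33 = 155
155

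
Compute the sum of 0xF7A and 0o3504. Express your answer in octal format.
Convert 0xF7A (hexadecimal) → 15×256 + 7×16 + 10 = 3962 (decimal)
Convert 0o3504 (octal) → 3×512 + 5×64 + 4 = 1860 (decimal)
Compute 3962 + 1860 = 5822
Convert 5822 (decimal) → 5822 = 1×4096 + 3×512 + 2×64 + 7×8 + 6 → 0o13276 (octal)
0o13276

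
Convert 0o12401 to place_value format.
Convert 0o12401 (octal) → 1×4096 + 2×512 + 4×64 + 1 = 5377 (decimal)
Convert 5377 (decimal) → 5377 = 5×1000 + 3×100 + 7×10 + 7 → 5 thousands, 3 hundreds, 7 tens, 7 ones (place-value notation)
5 thousands, 3 hundreds, 7 tens, 7 ones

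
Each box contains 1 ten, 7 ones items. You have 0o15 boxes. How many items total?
Convert 1 ten, 7 ones (place-value notation) → 1×10 + 7 = 17 (decimal)
Convert 0o15 (octal) → 1×8 + 5 = 13 (decimal)
Compute 17 × 13 = 221
221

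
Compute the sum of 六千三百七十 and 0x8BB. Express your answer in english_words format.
Convert 六千三百七十 (Chinese numeral) → 6×1000 + 3×100 + 7×10 = 6370 (decimal)
Convert 0x8BB (hexadecimal) → 8×256 + 11×16 + 11 = 2235 (decimal)
Compute 6370 + 2235 = 8605
Convert 8605 (decimal) → 8605 = 8×1000 + 6×100 + 5 → eight thousand six hundred five (English words)
eight thousand six hundred five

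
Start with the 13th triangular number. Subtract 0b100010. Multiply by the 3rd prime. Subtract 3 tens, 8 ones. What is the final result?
Convert the 13th triangular number (triangular index) → 13×14/2 = 91 (decimal)
Start: 91
Convert 0b100010 (binary) → 32 + 2 = 34 (decimal)
91 - 34 = 57
Convert the 3rd prime (prime index) → 5 (decimal)
57 × 5 = 285
Convert 3 tens, 8 ones (place-value notation) → 3×10 + 8 = 38 (decimal)
285 - 38 = 247
247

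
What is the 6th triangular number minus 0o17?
The 6th triangular number = 6×7/2 = 21
Convert 0o17 (octal) → 1×8 + 7 = 15 (decimal)
Compute 21 - 15 = 6
6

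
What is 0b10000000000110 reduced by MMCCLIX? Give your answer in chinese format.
Convert 0b10000000000110 (binary) → 8192 + 4 + 2 = 8198 (decimal)
Convert MMCCLIX (Roman numeral) → 1000 + 1000 + 100 + 100 + 50 + 9 = 2259 (decimal)
Compute 8198 - 2259 = 5939
Convert 5939 (decimal) → 5939 = 5×1000 + 9×100 + 3×10 + 9 → 五千九百三十九 (Chinese numeral)
五千九百三十九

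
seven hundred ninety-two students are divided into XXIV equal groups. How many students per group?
Convert seven hundred ninety-two (English words) → 7×100 + 92 = 792 (decimal)
Convert XXIV (Roman numeral) → 10 + 10 + 4 = 24 (decimal)
Compute 792 ÷ 24 = 33
33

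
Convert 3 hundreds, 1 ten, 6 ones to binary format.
Convert 3 hundreds, 1 ten, 6 ones (place-value notation) → 3×100 + 1×10 + 6 = 316 (decimal)
Convert 316 (decimal) → 316 = 256 + 32 + 16 + 8 + 4 → 0b100111100 (binary)
0b100111100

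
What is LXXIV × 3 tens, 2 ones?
Convert LXXIV (Roman numeral) → 50 + 10 + 10 + 4 = 74 (decimal)
Convert 3 tens, 2 ones (place-value notation) → 3×10 + 2 = 32 (decimal)
Compute 74 × 32 = 2368
2368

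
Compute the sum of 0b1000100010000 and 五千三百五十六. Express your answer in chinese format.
Convert 0b1000100010000 (binary) → 4096 + 256 + 16 = 4368 (decimal)
Convert 五千三百五十六 (Chinese numeral) → 5×1000 + 3×100 + 5×10 + 6 = 5356 (decimal)
Compute 4368 + 5356 = 9724
Convert 9724 (decimal) → 9724 = 9×1000 + 7×100 + 2×10 + 4 → 九千七百二十四 (Chinese numeral)
九千七百二十四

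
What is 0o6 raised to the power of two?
Convert 0o6 (octal) → 6 (decimal)
Convert two (English words) → 2 (decimal)
Compute 6 ^ 2 = 36
36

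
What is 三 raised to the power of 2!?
Convert 三 (Chinese numeral) → 3 (decimal)
Convert 2! (factorial) → 2 (decimal)
Compute 3 ^ 2 = 9
9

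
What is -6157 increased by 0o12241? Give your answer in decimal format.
Convert 0o12241 (octal) → 1×4096 + 2×512 + 2×64 + 4×8 + 1 = 5281 (decimal)
Compute -6157 + 5281 = -876
-876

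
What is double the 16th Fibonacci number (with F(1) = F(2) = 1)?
The 16th Fibonacci number (with F(1) = F(2) = 1) = 987
Compute 987 × 2 = 1974
1974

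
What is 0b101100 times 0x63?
Convert 0b101100 (binary) → 32 + 8 + 4 = 44 (decimal)
Convert 0x63 (hexadecimal) → 6×16 + 3 = 99 (decimal)
Compute 44 × 99 = 4356
4356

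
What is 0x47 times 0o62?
Convert 0x47 (hexadecimal) → 4×16 + 7 = 71 (decimal)
Convert 0o62 (octal) → 6×8 + 2 = 50 (decimal)
Compute 71 × 50 = 3550
3550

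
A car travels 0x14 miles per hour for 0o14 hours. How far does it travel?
Convert 0x14 (hexadecimal) → 1×16 + 4 = 20 (decimal)
Convert 0o14 (octal) → 1×8 + 4 = 12 (decimal)
Compute 20 × 12 = 240
240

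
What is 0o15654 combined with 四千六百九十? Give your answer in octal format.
Convert 0o15654 (octal) → 1×4096 + 5×512 + 6×64 + 5×8 + 4 = 7084 (decimal)
Convert 四千六百九十 (Chinese numeral) → 4×1000 + 6×100 + 9×10 = 4690 (decimal)
Compute 7084 + 4690 = 11774
Convert 11774 (decimal) → 11774 = 2×4096 + 6×512 + 7×64 + 7×8 + 6 → 0o26776 (octal)
0o26776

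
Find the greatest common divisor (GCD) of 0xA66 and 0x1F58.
Convert 0xA66 (hexadecimal) → 10×256 + 6×16 + 6 = 2662 (decimal)
Convert 0x1F58 (hexadecimal) → 1×4096 + 15×256 + 5×16 + 8 = 8024 (decimal)
Compute gcd(2662, 8024) = 2
2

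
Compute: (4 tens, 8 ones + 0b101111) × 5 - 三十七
Convert 4 tens, 8 ones (place-value notation) → 4×10 + 8 = 48 (decimal)
Convert 0b101111 (binary) → 32 + 8 + 4 + 2 + 1 = 47 (decimal)
Convert 三十七 (Chinese numeral) → 3×10 + 7 = 37 (decimal)
Expression in decimal: (48 + 47) × 5 - 37
Parentheses first: 48 + 47 = 95
Multiply: 95 × 5 = 475
Subtract: 475 - 37 = 438
438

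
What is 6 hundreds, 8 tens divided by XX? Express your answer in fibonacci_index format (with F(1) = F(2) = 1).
Convert 6 hundreds, 8 tens (place-value notation) → 6×100 + 8×10 = 680 (decimal)
Convert XX (Roman numeral) → 10 + 10 = 20 (decimal)
Compute 680 ÷ 20 = 34
Convert 34 (decimal) → 1, 1, 2, 3, 5, 8, 13, 21, 34 → the 9th Fibonacci number (Fibonacci index)
the 9th Fibonacci number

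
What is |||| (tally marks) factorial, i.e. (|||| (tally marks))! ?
Convert |||| (tally marks) → 4 (decimal)
Compute 4! = 24
24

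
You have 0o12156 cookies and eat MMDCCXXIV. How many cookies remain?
Convert 0o12156 (octal) → 1×4096 + 2×512 + 1×64 + 5×8 + 6 = 5230 (decimal)
Convert MMDCCXXIV (Roman numeral) → 1000 + 1000 + 500 + 100 + 100 + 10 + 10 + 4 = 2724 (decimal)
Compute 5230 - 2724 = 2506
2506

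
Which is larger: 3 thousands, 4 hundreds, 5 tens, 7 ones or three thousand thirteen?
Convert 3 thousands, 4 hundreds, 5 tens, 7 ones (place-value notation) → 3×1000 + 4×100 + 5×10 + 7 = 3457 (decimal)
Convert three thousand thirteen (English words) → 3×1000 + 13 = 3013 (decimal)
Compare 3457 vs 3013: larger = 3457
3457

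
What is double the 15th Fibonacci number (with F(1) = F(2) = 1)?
The 15th Fibonacci number (with F(1) = F(2) = 1): 1, 1, 2, 3, 5, 8, 13, 21, 34, 55, 89, 144, 233, 377, 610 → 610
Compute 610 × 2 = 1220
1220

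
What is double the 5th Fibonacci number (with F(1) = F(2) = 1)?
The 5th Fibonacci number (with F(1) = F(2) = 1): 1, 1, 2, 3, 5 → 5
Compute 5 × 2 = 10
10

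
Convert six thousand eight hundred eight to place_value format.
Convert six thousand eight hundred eight (English words) → 6×1000 + 8×100 + 8 = 6808 (decimal)
Convert 6808 (decimal) → 6808 = 6×1000 + 8×100 + 8 → 6 thousands, 8 hundreds, 8 ones (place-value notation)
6 thousands, 8 hundreds, 8 ones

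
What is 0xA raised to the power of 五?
Convert 0xA (hexadecimal) → 10 (decimal)
Convert 五 (Chinese numeral) → 5 (decimal)
Compute 10 ^ 5 = 100000
100000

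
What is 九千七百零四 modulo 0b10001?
Convert 九千七百零四 (Chinese numeral) → 9×1000 + 7×100 + 4 = 9704 (decimal)
Convert 0b10001 (binary) → 16 + 1 = 17 (decimal)
Compute 9704 mod 17 = 14
14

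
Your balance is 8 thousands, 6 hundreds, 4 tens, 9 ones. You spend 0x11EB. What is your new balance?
Convert 8 thousands, 6 hundreds, 4 tens, 9 ones (place-value notation) → 8×1000 + 6×100 + 4×10 + 9 = 8649 (decimal)
Convert 0x11EB (hexadecimal) → 1×4096 + 1×256 + 14×16 + 11 = 4587 (decimal)
Compute 8649 - 4587 = 4062
4062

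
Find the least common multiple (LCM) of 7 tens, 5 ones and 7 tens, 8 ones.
Convert 7 tens, 5 ones (place-value notation) → 7×10 + 5 = 75 (decimal)
Convert 7 tens, 8 ones (place-value notation) → 7×10 + 8 = 78 (decimal)
Compute lcm(75, 78) = 1950
1950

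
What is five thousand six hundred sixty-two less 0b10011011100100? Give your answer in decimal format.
Convert five thousand six hundred sixty-two (English words) → 5×1000 + 6×100 + 62 = 5662 (decimal)
Convert 0b10011011100100 (binary) → 8192 + 1024 + 512 + 128 + 64 + 32 + 4 = 9956 (decimal)
Compute 5662 - 9956 = -4294
-4294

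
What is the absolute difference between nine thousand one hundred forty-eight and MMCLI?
Convert nine thousand one hundred forty-eight (English words) → 9×1000 + 1×100 + 48 = 9148 (decimal)
Convert MMCLI (Roman numeral) → 1000 + 1000 + 100 + 50 + 1 = 2151 (decimal)
Compute |9148 - 2151| = 6997
6997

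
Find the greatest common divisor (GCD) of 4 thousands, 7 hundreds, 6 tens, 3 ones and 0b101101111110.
Convert 4 thousands, 7 hundreds, 6 tens, 3 ones (place-value notation) → 4×1000 + 7×100 + 6×10 + 3 = 4763 (decimal)
Convert 0b101101111110 (binary) → 2048 + 512 + 256 + 64 + 32 + 16 + 8 + 4 + 2 = 2942 (decimal)
Compute gcd(4763, 2942) = 1
1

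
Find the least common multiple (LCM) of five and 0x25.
Convert five (English words) → 5 (decimal)
Convert 0x25 (hexadecimal) → 2×16 + 5 = 37 (decimal)
Compute lcm(5, 37) = 185
185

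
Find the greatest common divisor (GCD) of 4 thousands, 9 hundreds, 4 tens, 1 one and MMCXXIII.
Convert 4 thousands, 9 hundreds, 4 tens, 1 one (place-value notation) → 4×1000 + 9×100 + 4×10 + 1 = 4941 (decimal)
Convert MMCXXIII (Roman numeral) → 1000 + 1000 + 100 + 10 + 10 + 1 + 1 + 1 = 2123 (decimal)
Compute gcd(4941, 2123) = 1
1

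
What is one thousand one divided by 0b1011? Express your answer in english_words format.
Convert one thousand one (English words) → 1×1000 + 1 = 1001 (decimal)
Convert 0b1011 (binary) → 8 + 2 + 1 = 11 (decimal)
Compute 1001 ÷ 11 = 91
Convert 91 (decimal) → ninety-one (English words)
ninety-one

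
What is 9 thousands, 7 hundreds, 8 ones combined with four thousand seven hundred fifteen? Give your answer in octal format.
Convert 9 thousands, 7 hundreds, 8 ones (place-value notation) → 9×1000 + 7×100 + 8 = 9708 (decimal)
Convert four thousand seven hundred fifteen (English words) → 4×1000 + 7×100 + 15 = 4715 (decimal)
Compute 9708 + 4715 = 14423
Convert 14423 (decimal) → 14423 = 3×4096 + 4×512 + 1×64 + 2×8 + 7 → 0o34127 (octal)
0o34127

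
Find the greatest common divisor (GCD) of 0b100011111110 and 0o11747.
Convert 0b100011111110 (binary) → 2048 + 128 + 64 + 32 + 16 + 8 + 4 + 2 = 2302 (decimal)
Convert 0o11747 (octal) → 1×4096 + 1×512 + 7×64 + 4×8 + 7 = 5095 (decimal)
Compute gcd(2302, 5095) = 1
1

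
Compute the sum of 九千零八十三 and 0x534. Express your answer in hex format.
Convert 九千零八十三 (Chinese numeral) → 9×1000 + 8×10 + 3 = 9083 (decimal)
Convert 0x534 (hexadecimal) → 5×256 + 3×16 + 4 = 1332 (decimal)
Compute 9083 + 1332 = 10415
Convert 10415 (decimal) → 10415 = 2×4096 + 8×256 + 10×16 + 15 → 0x28AF (hexadecimal)
0x28AF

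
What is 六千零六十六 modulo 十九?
Convert 六千零六十六 (Chinese numeral) → 6×1000 + 6×10 + 6 = 6066 (decimal)
Convert 十九 (Chinese numeral) → 1×10 + 9 = 19 (decimal)
Compute 6066 mod 19 = 5
5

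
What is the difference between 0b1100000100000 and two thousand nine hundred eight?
Convert 0b1100000100000 (binary) → 4096 + 2048 + 32 = 6176 (decimal)
Convert two thousand nine hundred eight (English words) → 2×1000 + 9×100 + 8 = 2908 (decimal)
Difference: |6176 - 2908| = 3268
3268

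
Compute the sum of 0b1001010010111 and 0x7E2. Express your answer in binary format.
Convert 0b1001010010111 (binary) → 4096 + 512 + 128 + 16 + 4 + 2 + 1 = 4759 (decimal)
Convert 0x7E2 (hexadecimal) → 7×256 + 14×16 + 2 = 2018 (decimal)
Compute 4759 + 2018 = 6777
Convert 6777 (decimal) → 6777 = 4096 + 2048 + 512 + 64 + 32 + 16 + 8 + 1 → 0b1101001111001 (binary)
0b1101001111001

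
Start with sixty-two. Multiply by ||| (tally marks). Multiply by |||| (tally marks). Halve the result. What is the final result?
Convert sixty-two (English words) → 62 (decimal)
Start: 62
Convert ||| (tally marks) → 3 (decimal)
62 × 3 = 186
Convert |||| (tally marks) → 4 (decimal)
186 × 4 = 744
744 ÷ 2 = 372
372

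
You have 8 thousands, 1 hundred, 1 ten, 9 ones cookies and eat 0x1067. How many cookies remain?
Convert 8 thousands, 1 hundred, 1 ten, 9 ones (place-value notation) → 8×1000 + 1×100 + 1×10 + 9 = 8119 (decimal)
Convert 0x1067 (hexadecimal) → 1×4096 + 6×16 + 7 = 4199 (decimal)
Compute 8119 - 4199 = 3920
3920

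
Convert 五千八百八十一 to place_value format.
Convert 五千八百八十一 (Chinese numeral) → 5×1000 + 8×100 + 8×10 + 1 = 5881 (decimal)
Convert 5881 (decimal) → 5881 = 5×1000 + 8×100 + 8×10 + 1 → 5 thousands, 8 hundreds, 8 tens, 1 one (place-value notation)
5 thousands, 8 hundreds, 8 tens, 1 one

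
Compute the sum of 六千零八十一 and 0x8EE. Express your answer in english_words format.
Convert 六千零八十一 (Chinese numeral) → 6×1000 + 8×10 + 1 = 6081 (decimal)
Convert 0x8EE (hexadecimal) → 8×256 + 14×16 + 14 = 2286 (decimal)
Compute 6081 + 2286 = 8367
Convert 8367 (decimal) → 8367 = 8×1000 + 3×100 + 67 → eight thousand three hundred sixty-seven (English words)
eight thousand three hundred sixty-seven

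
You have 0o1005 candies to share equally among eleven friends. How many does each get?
Convert 0o1005 (octal) → 1×512 + 5 = 517 (decimal)
Convert eleven (English words) → 11 (decimal)
Compute 517 ÷ 11 = 47
47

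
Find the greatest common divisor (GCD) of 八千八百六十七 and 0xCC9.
Convert 八千八百六十七 (Chinese numeral) → 8×1000 + 8×100 + 6×10 + 7 = 8867 (decimal)
Convert 0xCC9 (hexadecimal) → 12×256 + 12×16 + 9 = 3273 (decimal)
Compute gcd(8867, 3273) = 1
1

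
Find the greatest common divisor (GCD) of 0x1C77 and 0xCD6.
Convert 0x1C77 (hexadecimal) → 1×4096 + 12×256 + 7×16 + 7 = 7287 (decimal)
Convert 0xCD6 (hexadecimal) → 12×256 + 13×16 + 6 = 3286 (decimal)
Compute gcd(7287, 3286) = 1
1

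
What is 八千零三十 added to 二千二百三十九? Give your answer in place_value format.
Convert 八千零三十 (Chinese numeral) → 8×1000 + 3×10 = 8030 (decimal)
Convert 二千二百三十九 (Chinese numeral) → 2×1000 + 2×100 + 3×10 + 9 = 2239 (decimal)
Compute 8030 + 2239 = 10269
Convert 10269 (decimal) → 10269 = 10×1000 + 2×100 + 6×10 + 9 → 10 thousands, 2 hundreds, 6 tens, 9 ones (place-value notation)
10 thousands, 2 hundreds, 6 tens, 9 ones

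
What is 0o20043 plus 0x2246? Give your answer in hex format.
Convert 0o20043 (octal) → 2×4096 + 4×8 + 3 = 8227 (decimal)
Convert 0x2246 (hexadecimal) → 2×4096 + 2×256 + 4×16 + 6 = 8774 (decimal)
Compute 8227 + 8774 = 17001
Convert 17001 (decimal) → 17001 = 4×4096 + 2×256 + 6×16 + 9 → 0x4269 (hexadecimal)
0x4269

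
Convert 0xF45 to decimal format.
Convert 0xF45 (hexadecimal) → 15×256 + 4×16 + 5 = 3909 (decimal)
3909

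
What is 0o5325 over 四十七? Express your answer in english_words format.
Convert 0o5325 (octal) → 5×512 + 3×64 + 2×8 + 5 = 2773 (decimal)
Convert 四十七 (Chinese numeral) → 4×10 + 7 = 47 (decimal)
Compute 2773 ÷ 47 = 59
Convert 59 (decimal) → fifty-nine (English words)
fifty-nine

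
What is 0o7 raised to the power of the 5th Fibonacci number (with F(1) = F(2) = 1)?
Convert 0o7 (octal) → 7 (decimal)
Convert the 5th Fibonacci number (with F(1) = F(2) = 1) (Fibonacci index) → 1, 1, 2, 3, 5 → 5 (decimal)
Compute 7 ^ 5 = 16807
16807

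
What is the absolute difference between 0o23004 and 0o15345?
Convert 0o23004 (octal) → 2×4096 + 3×512 + 4 = 9732 (decimal)
Convert 0o15345 (octal) → 1×4096 + 5×512 + 3×64 + 4×8 + 5 = 6885 (decimal)
Compute |9732 - 6885| = 2847
2847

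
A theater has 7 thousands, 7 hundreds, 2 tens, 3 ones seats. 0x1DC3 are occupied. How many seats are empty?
Convert 7 thousands, 7 hundreds, 2 tens, 3 ones (place-value notation) → 7×1000 + 7×100 + 2×10 + 3 = 7723 (decimal)
Convert 0x1DC3 (hexadecimal) → 1×4096 + 13×256 + 12×16 + 3 = 7619 (decimal)
Compute 7723 - 7619 = 104
104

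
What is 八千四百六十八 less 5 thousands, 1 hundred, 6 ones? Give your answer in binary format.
Convert 八千四百六十八 (Chinese numeral) → 8×1000 + 4×100 + 6×10 + 8 = 8468 (decimal)
Convert 5 thousands, 1 hundred, 6 ones (place-value notation) → 5×1000 + 1×100 + 6 = 5106 (decimal)
Compute 8468 - 5106 = 3362
Convert 3362 (decimal) → 3362 = 2048 + 1024 + 256 + 32 + 2 → 0b110100100010 (binary)
0b110100100010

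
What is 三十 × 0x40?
Convert 三十 (Chinese numeral) → 3×10 = 30 (decimal)
Convert 0x40 (hexadecimal) → 4×16 = 64 (decimal)
Compute 30 × 64 = 1920
1920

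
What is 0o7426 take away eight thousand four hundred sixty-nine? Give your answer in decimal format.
Convert 0o7426 (octal) → 7×512 + 4×64 + 2×8 + 6 = 3862 (decimal)
Convert eight thousand four hundred sixty-nine (English words) → 8×1000 + 4×100 + 69 = 8469 (decimal)
Compute 3862 - 8469 = -4607
-4607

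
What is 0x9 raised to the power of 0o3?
Convert 0x9 (hexadecimal) → 9 (decimal)
Convert 0o3 (octal) → 3 (decimal)
Compute 9 ^ 3 = 729
729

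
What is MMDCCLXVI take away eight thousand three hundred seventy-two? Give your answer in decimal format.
Convert MMDCCLXVI (Roman numeral) → 1000 + 1000 + 500 + 100 + 100 + 50 + 10 + 5 + 1 = 2766 (decimal)
Convert eight thousand three hundred seventy-two (English words) → 8×1000 + 3×100 + 72 = 8372 (decimal)
Compute 2766 - 8372 = -5606
-5606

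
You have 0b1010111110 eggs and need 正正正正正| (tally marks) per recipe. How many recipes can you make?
Convert 0b1010111110 (binary) → 512 + 128 + 32 + 16 + 8 + 4 + 2 = 702 (decimal)
Convert 正正正正正| (tally marks) → 5 + 5 + 5 + 5 + 5 + 1 = 26 (decimal)
Compute 702 ÷ 26 = 27
27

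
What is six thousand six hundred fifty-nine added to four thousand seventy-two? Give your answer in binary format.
Convert six thousand six hundred fifty-nine (English words) → 6×1000 + 6×100 + 59 = 6659 (decimal)
Convert four thousand seventy-two (English words) → 4×1000 + 72 = 4072 (decimal)
Compute 6659 + 4072 = 10731
Convert 10731 (decimal) → 10731 = 8192 + 2048 + 256 + 128 + 64 + 32 + 8 + 2 + 1 → 0b10100111101011 (binary)
0b10100111101011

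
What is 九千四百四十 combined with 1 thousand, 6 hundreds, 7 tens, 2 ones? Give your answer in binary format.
Convert 九千四百四十 (Chinese numeral) → 9×1000 + 4×100 + 4×10 = 9440 (decimal)
Convert 1 thousand, 6 hundreds, 7 tens, 2 ones (place-value notation) → 1×1000 + 6×100 + 7×10 + 2 = 1672 (decimal)
Compute 9440 + 1672 = 11112
Convert 11112 (decimal) → 11112 = 8192 + 2048 + 512 + 256 + 64 + 32 + 8 → 0b10101101101000 (binary)
0b10101101101000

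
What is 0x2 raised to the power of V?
Convert 0x2 (hexadecimal) → 2 (decimal)
Convert V (Roman numeral) → 5 (decimal)
Compute 2 ^ 5 = 32
32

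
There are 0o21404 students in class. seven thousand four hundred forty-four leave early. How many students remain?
Convert 0o21404 (octal) → 2×4096 + 1×512 + 4×64 + 4 = 8964 (decimal)
Convert seven thousand four hundred forty-four (English words) → 7×1000 + 4×100 + 44 = 7444 (decimal)
Compute 8964 - 7444 = 1520
1520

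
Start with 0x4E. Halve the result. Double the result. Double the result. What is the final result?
Convert 0x4E (hexadecimal) → 4×16 + 14 = 78 (decimal)
Start: 78
78 ÷ 2 = 39
39 × 2 = 78
78 × 2 = 156
156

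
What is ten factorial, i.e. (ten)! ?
Convert ten (English words) → 10 (decimal)
Compute 10! = 3628800
3628800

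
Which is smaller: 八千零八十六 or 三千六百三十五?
Convert 八千零八十六 (Chinese numeral) → 8×1000 + 8×10 + 6 = 8086 (decimal)
Convert 三千六百三十五 (Chinese numeral) → 3×1000 + 6×100 + 3×10 + 5 = 3635 (decimal)
Compare 8086 vs 3635: smaller = 3635
3635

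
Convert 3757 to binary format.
Convert 3757 (decimal) → 3757 = 2048 + 1024 + 512 + 128 + 32 + 8 + 4 + 1 → 0b111010101101 (binary)
0b111010101101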